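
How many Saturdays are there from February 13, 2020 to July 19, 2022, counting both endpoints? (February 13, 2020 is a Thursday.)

127

February 13, 2020 is a Thursday; the first Saturday on or after it is February 15, 2020 (2 days later).
From February 15, 2020 to July 19, 2022: 320 + 365 + 200 = 885 days (rest of 2020, 2021, to July 19, 2022 in 2022).
885 ÷ 7 = 126 full weeks with remainder 3, so 126 more Saturdays after the first → 127.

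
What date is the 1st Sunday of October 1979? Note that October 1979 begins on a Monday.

7 October 1979

October 1979 begins on a Monday, so the first Sunday is October 7 (6 days later).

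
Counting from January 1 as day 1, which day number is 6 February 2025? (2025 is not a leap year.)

Days in months before February: 31 = 31.
Plus 6 days into February → day 37.

37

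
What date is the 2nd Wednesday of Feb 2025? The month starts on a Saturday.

Feb 2025 begins on a Saturday, so the first Wednesday is Feb 5 (4 days later).
The 2nd Wednesday is 1 weeks later: 5 + 7 = 12.

Feb 12, 2025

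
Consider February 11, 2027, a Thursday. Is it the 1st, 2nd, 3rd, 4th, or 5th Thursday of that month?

Day 11 falls in week ⌈11/7⌉ of the month.
Days 1–7 hold the 1st Thursday, 8–14 the 2nd, 15–21 the 3rd, 22–28 the 4th, 29–31 the 5th.
11 is in the range for the 2nd.

2nd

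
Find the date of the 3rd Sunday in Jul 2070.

Jul 20, 2070

The first Sunday of Jul 2070 is Jul 6.
The 3rd Sunday is 2 weeks later: 6 + 14 = 20.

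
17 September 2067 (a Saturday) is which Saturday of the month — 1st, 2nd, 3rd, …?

Day 17 falls in week ⌈17/7⌉ of the month.
Days 1–7 hold the 1st Saturday, 8–14 the 2nd, 15–21 the 3rd, 22–28 the 4th, 29–31 the 5th.
17 is in the range for the 3rd.

3rd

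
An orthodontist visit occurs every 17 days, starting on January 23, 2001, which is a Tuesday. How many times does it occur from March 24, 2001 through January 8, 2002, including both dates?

Occurrences land 17·i days after January 23, 2001 for i = 0, 1, 2, …
March 24, 2001 is 60 days after the start; 60 ÷ 17 = 3 remainder 9; since the remainder is 9, round up to i = 4. First occurrence in the window: #5 on April 1, 2001 (4×17 = 68 days in).
January 8, 2002 is 350 days after the start; 350 ÷ 17 = 20 remainder 10. Last occurrence in the window: #21 on December 29, 2001.
Occurrences #5 through #21: 17 in total.

17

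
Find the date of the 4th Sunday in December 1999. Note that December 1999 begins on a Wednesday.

1999-12-26

December 1999 begins on a Wednesday, so the first Sunday is December 5 (4 days later).
The 4th Sunday is 3 weeks later: 5 + 21 = 26.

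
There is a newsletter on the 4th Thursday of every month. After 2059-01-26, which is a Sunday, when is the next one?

2059-02-27

January 2059 starts on a Wednesday; its first Thursday is the 2nd, so the 4th Thursday is the 23rd — 2059-01-23.
That is not after 2059-01-26, so look at February 2059.
February 2059 starts on a Saturday; its first Thursday is the 6th, so the 4th Thursday is the 27th — 2059-02-27.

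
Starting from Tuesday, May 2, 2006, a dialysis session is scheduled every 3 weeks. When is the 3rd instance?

Jun 13, 2006

The 3rd occurrence is 2 intervals after the first: 2 × 21 = 42 days after May 2, 2006.
May has 31 days — 29 days to the end of May leaves 13.
13 days into Jun → Jun 13, 2006.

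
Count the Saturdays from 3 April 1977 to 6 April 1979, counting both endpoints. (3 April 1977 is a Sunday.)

3 April 1977 is a Sunday; the first Saturday on or after it is 9 April 1977 (6 days later).
From 9 April 1977 to 6 April 1979: 266 + 365 + 96 = 727 days (rest of 1977, 1978, to 6 April 1979 in 1979).
727 ÷ 7 = 103 full weeks with remainder 6, so 103 more Saturdays after the first → 104.

104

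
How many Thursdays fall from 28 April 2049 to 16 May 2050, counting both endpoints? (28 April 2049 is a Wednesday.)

28 April 2049 is a Wednesday; the first Thursday on or after it is 29 April 2049 (1 day later).
From 29 April 2049 to 16 May 2050: 246 + 136 = 382 days (rest of 2049, to 16 May 2050 in 2050).
382 ÷ 7 = 54 full weeks with remainder 4, so 54 more Thursdays after the first → 55.

55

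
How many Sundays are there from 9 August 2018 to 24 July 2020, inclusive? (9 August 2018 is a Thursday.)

9 August 2018 is a Thursday; the first Sunday on or after it is 12 August 2018 (3 days later).
From 12 August 2018 to 24 July 2020: 141 + 365 + 206 = 712 days (rest of 2018, 2019, to 24 July 2020 in 2020).
712 ÷ 7 = 101 full weeks with remainder 5, so 101 more Sundays after the first → 102.

102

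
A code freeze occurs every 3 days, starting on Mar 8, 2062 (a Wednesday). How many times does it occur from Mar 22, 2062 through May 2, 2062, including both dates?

14

Occurrences land 3·i days after Mar 8, 2062 for i = 0, 1, 2, …
Mar 22, 2062 is 14 days after the start; 14 ÷ 3 = 4 remainder 2; since the remainder is 2, round up to i = 5. First occurrence in the window: #6 on Mar 23, 2062 (5×3 = 15 days in).
May 2, 2062 is 55 days after the start; 55 ÷ 3 = 18 remainder 1. Last occurrence in the window: #19 on May 1, 2062.
Occurrences #6 through #19: 14 in total.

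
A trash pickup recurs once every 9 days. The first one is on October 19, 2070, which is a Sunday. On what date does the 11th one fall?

January 17, 2071

The 11th occurrence is 10 intervals after the first: 10 × 9 = 90 days after October 19, 2070.
October has 31 days — 12 days to the end of October leaves 78.
November has 30 days (48 left).
December has 31 days (17 left).
17 days into January → January 17, 2071.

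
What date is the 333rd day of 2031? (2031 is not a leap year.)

January has 31 days (333 − 31 = 302 remain).
February has 28 days (302 − 28 = 274 remain).
March has 31 days (274 − 31 = 243 remain).
April has 30 days (243 − 30 = 213 remain).
May has 31 days (213 − 31 = 182 remain).
June has 30 days (182 − 30 = 152 remain).
July has 31 days (152 − 31 = 121 remain).
August has 31 days (121 − 31 = 90 remain).
September has 30 days (90 − 30 = 60 remain).
October has 31 days (60 − 31 = 29 remain).
29 into November → November 29.

29 November 2031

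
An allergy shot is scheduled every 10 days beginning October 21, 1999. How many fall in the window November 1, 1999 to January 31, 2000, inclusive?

9

Occurrences land 10·i days after October 21, 1999 for i = 0, 1, 2, …
November 1, 1999 is 11 days after the start; 11 ÷ 10 = 1 remainder 1; since the remainder is 1, round up to i = 2. First occurrence in the window: #3 on November 10, 1999 (2×10 = 20 days in).
January 31, 2000 is 102 days after the start; 102 ÷ 10 = 10 remainder 2. Last occurrence in the window: #11 on January 29, 2000.
Occurrences #3 through #11: 9 in total.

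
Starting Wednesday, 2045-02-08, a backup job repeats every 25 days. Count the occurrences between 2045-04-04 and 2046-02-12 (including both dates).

12

Occurrences land 25·i days after 2045-02-08 for i = 0, 1, 2, …
2045-04-04 is 55 days after the start; 55 ÷ 25 = 2 remainder 5; since the remainder is 5, round up to i = 3. First occurrence in the window: #4 on 2045-04-24 (3×25 = 75 days in).
2046-02-12 is 369 days after the start; 369 ÷ 25 = 14 remainder 19. Last occurrence in the window: #15 on 2046-01-24.
Occurrences #4 through #15: 12 in total.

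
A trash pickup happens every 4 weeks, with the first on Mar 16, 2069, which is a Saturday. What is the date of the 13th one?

Feb 15, 2070

The 13th occurrence is 12 intervals after the first: 12 × 28 = 336 days after Mar 16, 2069.
Mar has 31 days — 15 days to the end of Mar leaves 321.
Apr has 30 days (291 left).
May has 31 days (260 left).
Jun has 30 days (230 left).
Jul has 31 days (199 left).
Aug has 31 days (168 left).
Sep has 30 days (138 left).
Oct has 31 days (107 left).
Nov has 30 days (77 left).
Dec has 31 days (46 left).
Jan has 31 days (15 left).
15 days into Feb → Feb 15, 2070.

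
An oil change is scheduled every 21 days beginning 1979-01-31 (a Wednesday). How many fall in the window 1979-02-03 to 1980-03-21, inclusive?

Occurrences land 21·i days after 1979-01-31 for i = 0, 1, 2, …
1979-02-03 is 3 days after the start; 3 ÷ 21 = 0 remainder 3; since the remainder is 3, round up to i = 1. First occurrence in the window: #2 on 1979-02-21 (1×21 = 21 days in).
1980-03-21 is 415 days after the start; 415 ÷ 21 = 19 remainder 16. Last occurrence in the window: #20 on 1980-03-05.
Occurrences #2 through #20: 19 in total.

19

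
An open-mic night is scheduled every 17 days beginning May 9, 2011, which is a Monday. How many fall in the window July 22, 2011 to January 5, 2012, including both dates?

Occurrences land 17·i days after May 9, 2011 for i = 0, 1, 2, …
July 22, 2011 is 74 days after the start; 74 ÷ 17 = 4 remainder 6; since the remainder is 6, round up to i = 5. First occurrence in the window: #6 on August 2, 2011 (5×17 = 85 days in).
January 5, 2012 is 241 days after the start; 241 ÷ 17 = 14 remainder 3. Last occurrence in the window: #15 on January 2, 2012.
Occurrences #6 through #15: 10 in total.

10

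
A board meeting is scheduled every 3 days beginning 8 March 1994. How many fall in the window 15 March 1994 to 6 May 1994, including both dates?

17

Occurrences land 3·i days after 8 March 1994 for i = 0, 1, 2, …
15 March 1994 is 7 days after the start; 7 ÷ 3 = 2 remainder 1; since the remainder is 1, round up to i = 3. First occurrence in the window: #4 on 17 March 1994 (3×3 = 9 days in).
6 May 1994 is 59 days after the start; 59 ÷ 3 = 19 remainder 2. Last occurrence in the window: #20 on 4 May 1994.
Occurrences #4 through #20: 17 in total.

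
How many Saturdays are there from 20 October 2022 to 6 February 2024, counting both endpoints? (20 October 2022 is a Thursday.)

68

20 October 2022 is a Thursday; the first Saturday on or after it is 22 October 2022 (2 days later).
From 22 October 2022 to 6 February 2024: 70 + 365 + 37 = 472 days (rest of 2022, 2023, to 6 February 2024 in 2024).
472 ÷ 7 = 67 full weeks with remainder 3, so 67 more Saturdays after the first → 68.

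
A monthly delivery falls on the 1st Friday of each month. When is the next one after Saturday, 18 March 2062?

March 2062 starts on a Wednesday, so its 1st Friday is 3 March 2062 (2 days in).
That is not after 18 March 2062, so look at April 2062.
April 2062 starts on a Saturday, so its 1st Friday is 7 April 2062 (6 days in).

7 April 2062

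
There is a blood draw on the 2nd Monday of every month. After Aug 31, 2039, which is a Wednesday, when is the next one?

Sep 12, 2039

Aug 2039 starts on a Monday; its first Monday is the 1st, so the 2nd Monday is the 8th — Aug 8, 2039.
That is not after Aug 31, 2039, so look at Sep 2039.
Sep 2039 starts on a Thursday; its first Monday is the 5th, so the 2nd Monday is the 12th — Sep 12, 2039.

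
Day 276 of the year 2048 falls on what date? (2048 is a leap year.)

2048-10-02

January has 31 days (276 − 31 = 245 remain).
February has 29 days (245 − 29 = 216 remain).
March has 31 days (216 − 31 = 185 remain).
April has 30 days (185 − 30 = 155 remain).
May has 31 days (155 − 31 = 124 remain).
June has 30 days (124 − 30 = 94 remain).
July has 31 days (94 − 31 = 63 remain).
August has 31 days (63 − 31 = 32 remain).
September has 30 days (32 − 30 = 2 remain).
2 into October → October 2.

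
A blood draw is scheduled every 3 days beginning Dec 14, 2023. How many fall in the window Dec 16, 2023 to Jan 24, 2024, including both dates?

Occurrences land 3·i days after Dec 14, 2023 for i = 0, 1, 2, …
Dec 16, 2023 is 2 days after the start; 2 ÷ 3 = 0 remainder 2; since the remainder is 2, round up to i = 1. First occurrence in the window: #2 on Dec 17, 2023 (1×3 = 3 days in).
Jan 24, 2024 is 41 days after the start; 41 ÷ 3 = 13 remainder 2. Last occurrence in the window: #14 on Jan 22, 2024.
Occurrences #2 through #14: 13 in total.

13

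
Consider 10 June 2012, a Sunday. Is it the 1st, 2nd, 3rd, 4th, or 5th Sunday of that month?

2nd

Day 10 falls in week ⌈10/7⌉ of the month.
Days 1–7 hold the 1st Sunday, 8–14 the 2nd, 15–21 the 3rd, 22–28 the 4th, 29–31 the 5th.
10 is in the range for the 2nd.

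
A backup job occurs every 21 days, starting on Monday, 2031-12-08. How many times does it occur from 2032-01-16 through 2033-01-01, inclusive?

Occurrences land 21·i days after 2031-12-08 for i = 0, 1, 2, …
2032-01-16 is 39 days after the start; 39 ÷ 21 = 1 remainder 18; since the remainder is 18, round up to i = 2. First occurrence in the window: #3 on 2032-01-19 (2×21 = 42 days in).
2033-01-01 is 390 days after the start; 390 ÷ 21 = 18 remainder 12. Last occurrence in the window: #19 on 2032-12-20.
Occurrences #3 through #19: 17 in total.

17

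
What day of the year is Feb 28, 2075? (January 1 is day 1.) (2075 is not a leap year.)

Days in months before Feb: 31 = 31.
Plus 28 days into Feb → day 59.

59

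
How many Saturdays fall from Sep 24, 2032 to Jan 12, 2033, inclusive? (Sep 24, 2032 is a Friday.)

Sep 24, 2032 is a Friday; the first Saturday on or after it is Sep 25, 2032 (1 day later).
From Sep 25, 2032 to Jan 12, 2033: 5 + 31 + 30 + 31 + 12 = 109 days (rest of Sep, Oct, Nov, Dec, Jan).
109 ÷ 7 = 15 full weeks with remainder 4, so 15 more Saturdays after the first → 16.

16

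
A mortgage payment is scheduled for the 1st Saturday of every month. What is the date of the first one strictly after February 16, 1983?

March 5, 1983

February 1983 starts on a Tuesday, so its 1st Saturday is February 5, 1983 (4 days in).
That is not after February 16, 1983, so look at March 1983.
March 1983 starts on a Tuesday, so its 1st Saturday is March 5, 1983 (4 days in).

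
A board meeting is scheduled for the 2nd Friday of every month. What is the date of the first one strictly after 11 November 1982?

12 November 1982

November 1982 starts on a Monday; its first Friday is the 5th, so the 2nd Friday is the 12th — 12 November 1982.
12 November 1982 is after 11 November 1982, so that is the next one.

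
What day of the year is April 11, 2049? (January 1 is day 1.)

Days in months before April: 31 + 28 + 31 = 90.
Plus 11 days into April → day 101.

101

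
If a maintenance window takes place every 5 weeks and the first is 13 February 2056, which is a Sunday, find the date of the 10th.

The 10th occurrence is 9 intervals after the first: 9 × 35 = 315 days after 13 February 2056.
February has 29 days — 16 days to the end of February leaves 299.
March has 31 days (268 left).
April has 30 days (238 left).
May has 31 days (207 left).
June has 30 days (177 left).
July has 31 days (146 left).
August has 31 days (115 left).
September has 30 days (85 left).
October has 31 days (54 left).
November has 30 days (24 left).
24 days into December → 24 December 2056.

24 December 2056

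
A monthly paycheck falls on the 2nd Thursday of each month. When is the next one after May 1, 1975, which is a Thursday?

May 1975 starts on a Thursday; its first Thursday is the 1st, so the 2nd Thursday is the 8th — May 8, 1975.
May 8, 1975 is after May 1, 1975, so that is the next one.

May 8, 1975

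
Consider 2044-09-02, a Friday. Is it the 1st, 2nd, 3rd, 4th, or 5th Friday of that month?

Day 2 falls in week ⌈2/7⌉ of the month.
Days 1–7 hold the 1st Friday, 8–14 the 2nd, 15–21 the 3rd, 22–28 the 4th, 29–31 the 5th.
2 is in the range for the 1st.

1st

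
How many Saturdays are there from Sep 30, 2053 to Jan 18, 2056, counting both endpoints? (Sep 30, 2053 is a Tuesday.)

Sep 30, 2053 is a Tuesday; the first Saturday on or after it is Oct 4, 2053 (4 days later).
From Oct 4, 2053 to Jan 18, 2056: 88 + 365 + 365 + 18 = 836 days (rest of 2053, 2054, 2055, to Jan 18, 2056 in 2056).
836 ÷ 7 = 119 full weeks with remainder 3, so 119 more Saturdays after the first → 120.

120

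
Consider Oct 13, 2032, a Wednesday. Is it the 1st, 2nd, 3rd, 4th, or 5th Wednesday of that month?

Day 13 falls in week ⌈13/7⌉ of the month.
Days 1–7 hold the 1st Wednesday, 8–14 the 2nd, 15–21 the 3rd, 22–28 the 4th, 29–31 the 5th.
13 is in the range for the 2nd.

2nd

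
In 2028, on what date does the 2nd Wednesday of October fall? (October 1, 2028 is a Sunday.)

October 2028 begins on a Sunday, so the first Wednesday is October 4 (3 days later).
The 2nd Wednesday is 1 weeks later: 4 + 7 = 11.

11 October 2028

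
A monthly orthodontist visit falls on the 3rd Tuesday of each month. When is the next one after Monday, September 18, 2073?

September 19, 2073

September 2073 starts on a Friday; its first Tuesday is the 5th, so the 3rd Tuesday is the 19th — September 19, 2073.
September 19, 2073 is after September 18, 2073, so that is the next one.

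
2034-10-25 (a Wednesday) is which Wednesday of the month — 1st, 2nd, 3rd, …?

4th

Day 25 falls in week ⌈25/7⌉ of the month.
Days 1–7 hold the 1st Wednesday, 8–14 the 2nd, 15–21 the 3rd, 22–28 the 4th, 29–31 the 5th.
25 is in the range for the 4th.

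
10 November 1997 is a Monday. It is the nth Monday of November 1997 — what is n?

2nd

Day 10 falls in week ⌈10/7⌉ of the month.
Days 1–7 hold the 1st Monday, 8–14 the 2nd, 15–21 the 3rd, 22–28 the 4th, 29–31 the 5th.
10 is in the range for the 2nd.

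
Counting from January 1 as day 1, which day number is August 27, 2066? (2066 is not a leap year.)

Days in months before August: 31 + 28 + 31 + 30 + 31 + 30 + 31 = 212.
Plus 27 days into August → day 239.

239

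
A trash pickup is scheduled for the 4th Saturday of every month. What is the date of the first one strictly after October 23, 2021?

October 2021 starts on a Friday; its first Saturday is the 2nd, so the 4th Saturday is the 23rd — October 23, 2021.
That is not after October 23, 2021, so look at November 2021.
November 2021 starts on a Monday; its first Saturday is the 6th, so the 4th Saturday is the 27th — November 27, 2021.

November 27, 2021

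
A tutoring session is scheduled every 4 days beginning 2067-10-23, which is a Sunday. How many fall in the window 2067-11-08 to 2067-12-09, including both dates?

Occurrences land 4·i days after 2067-10-23 for i = 0, 1, 2, …
2067-11-08 is 16 days after the start; 16 ÷ 4 = 4 remainder 0. First occurrence in the window: #5 on 2067-11-08 (4×4 = 16 days in).
2067-12-09 is 47 days after the start; 47 ÷ 4 = 11 remainder 3. Last occurrence in the window: #12 on 2067-12-06.
Occurrences #5 through #12: 8 in total.

8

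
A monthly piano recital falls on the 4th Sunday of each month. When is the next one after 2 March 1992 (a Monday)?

22 March 1992

March 1992 starts on a Sunday; its first Sunday is the 1st, so the 4th Sunday is the 22nd — 22 March 1992.
22 March 1992 is after 2 March 1992, so that is the next one.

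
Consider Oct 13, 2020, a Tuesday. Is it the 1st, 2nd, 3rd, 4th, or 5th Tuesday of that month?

Day 13 falls in week ⌈13/7⌉ of the month.
Days 1–7 hold the 1st Tuesday, 8–14 the 2nd, 15–21 the 3rd, 22–28 the 4th, 29–31 the 5th.
13 is in the range for the 2nd.

2nd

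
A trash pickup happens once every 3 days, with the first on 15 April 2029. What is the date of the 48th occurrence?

3 September 2029

The 48th occurrence is 47 intervals after the first: 47 × 3 = 141 days after 15 April 2029.
April has 30 days — 15 days to the end of April leaves 126.
May has 31 days (95 left).
June has 30 days (65 left).
July has 31 days (34 left).
August has 31 days (3 left).
3 days into September → 3 September 2029.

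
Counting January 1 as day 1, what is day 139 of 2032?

Jan has 31 days (139 − 31 = 108 remain).
Feb has 29 days (108 − 29 = 79 remain).
Mar has 31 days (79 − 31 = 48 remain).
Apr has 30 days (48 − 30 = 18 remain).
18 into May → May 18.

May 18, 2032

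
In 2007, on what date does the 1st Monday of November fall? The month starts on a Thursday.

November 2007 begins on a Thursday, so the first Monday is November 5 (4 days later).

2007-11-05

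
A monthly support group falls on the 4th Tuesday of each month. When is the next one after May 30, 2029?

May 2029 starts on a Tuesday; its first Tuesday is the 1st, so the 4th Tuesday is the 22nd — May 22, 2029.
That is not after May 30, 2029, so look at June 2029.
June 2029 starts on a Friday; its first Tuesday is the 5th, so the 4th Tuesday is the 26th — June 26, 2029.

June 26, 2029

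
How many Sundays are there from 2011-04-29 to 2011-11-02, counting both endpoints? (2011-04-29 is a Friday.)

2011-04-29 is a Friday; the first Sunday on or after it is 2011-05-01 (2 days later).
From 2011-05-01 to 2011-11-02: 30 + 30 + 31 + 31 + 30 + 31 + 2 = 185 days (rest of May, June, July, August, September, October, November).
185 ÷ 7 = 26 full weeks with remainder 3, so 26 more Sundays after the first → 27.

27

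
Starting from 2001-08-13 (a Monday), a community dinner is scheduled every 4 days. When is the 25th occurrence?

2001-11-17

The 25th occurrence is 24 intervals after the first: 24 × 4 = 96 days after 2001-08-13.
August has 31 days — 18 days to the end of August leaves 78.
September has 30 days (48 left).
October has 31 days (17 left).
17 days into November → 2001-11-17.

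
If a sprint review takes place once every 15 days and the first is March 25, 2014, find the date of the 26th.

April 4, 2015

The 26th occurrence is 25 intervals after the first: 25 × 15 = 375 days after March 25, 2014.
March has 31 days — 6 days to the end of March leaves 369.
April has 30 days (339 left).
May has 31 days (308 left).
June has 30 days (278 left).
July has 31 days (247 left).
August has 31 days (216 left).
September has 30 days (186 left).
October has 31 days (155 left).
November has 30 days (125 left).
December has 31 days (94 left).
January has 31 days (63 left).
February has 28 days (35 left).
March has 31 days (4 left).
4 days into April → April 4, 2015.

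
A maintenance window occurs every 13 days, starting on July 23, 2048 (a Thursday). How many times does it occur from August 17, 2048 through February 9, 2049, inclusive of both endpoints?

Occurrences land 13·i days after July 23, 2048 for i = 0, 1, 2, …
August 17, 2048 is 25 days after the start; 25 ÷ 13 = 1 remainder 12; since the remainder is 12, round up to i = 2. First occurrence in the window: #3 on August 18, 2048 (2×13 = 26 days in).
February 9, 2049 is 201 days after the start; 201 ÷ 13 = 15 remainder 6. Last occurrence in the window: #16 on February 3, 2049.
Occurrences #3 through #16: 14 in total.

14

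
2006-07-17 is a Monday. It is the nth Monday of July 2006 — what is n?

3rd

Day 17 falls in week ⌈17/7⌉ of the month.
Days 1–7 hold the 1st Monday, 8–14 the 2nd, 15–21 the 3rd, 22–28 the 4th, 29–31 the 5th.
17 is in the range for the 3rd.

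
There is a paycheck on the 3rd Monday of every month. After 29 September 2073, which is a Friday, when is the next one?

September 2073 starts on a Friday; its first Monday is the 4th, so the 3rd Monday is the 18th — 18 September 2073.
That is not after 29 September 2073, so look at October 2073.
October 2073 starts on a Sunday; its first Monday is the 2nd, so the 3rd Monday is the 16th — 16 October 2073.

16 October 2073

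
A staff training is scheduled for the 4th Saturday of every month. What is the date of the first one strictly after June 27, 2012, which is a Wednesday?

June 2012 starts on a Friday; its first Saturday is the 2nd, so the 4th Saturday is the 23rd — June 23, 2012.
That is not after June 27, 2012, so look at July 2012.
July 2012 starts on a Sunday; its first Saturday is the 7th, so the 4th Saturday is the 28th — July 28, 2012.

July 28, 2012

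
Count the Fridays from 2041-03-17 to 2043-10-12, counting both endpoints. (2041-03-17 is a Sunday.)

134

2041-03-17 is a Sunday; the first Friday on or after it is 2041-03-22 (5 days later).
From 2041-03-22 to 2043-10-12: 284 + 365 + 285 = 934 days (rest of 2041, 2042, to 2043-10-12 in 2043).
934 ÷ 7 = 133 full weeks with remainder 3, so 133 more Fridays after the first → 134.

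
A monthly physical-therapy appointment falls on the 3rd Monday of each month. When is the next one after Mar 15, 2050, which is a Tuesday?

Mar 2050 starts on a Tuesday; its first Monday is the 7th, so the 3rd Monday is the 21st — Mar 21, 2050.
Mar 21, 2050 is after Mar 15, 2050, so that is the next one.

Mar 21, 2050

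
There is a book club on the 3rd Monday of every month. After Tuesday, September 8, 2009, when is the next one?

September 2009 starts on a Tuesday; its first Monday is the 7th, so the 3rd Monday is the 21st — September 21, 2009.
September 21, 2009 is after September 8, 2009, so that is the next one.

September 21, 2009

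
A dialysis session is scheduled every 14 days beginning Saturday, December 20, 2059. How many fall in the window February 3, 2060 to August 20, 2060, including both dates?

14

Occurrences land 14·i days after December 20, 2059 for i = 0, 1, 2, …
February 3, 2060 is 45 days after the start; 45 ÷ 14 = 3 remainder 3; since the remainder is 3, round up to i = 4. First occurrence in the window: #5 on February 14, 2060 (4×14 = 56 days in).
August 20, 2060 is 244 days after the start; 244 ÷ 14 = 17 remainder 6. Last occurrence in the window: #18 on August 14, 2060.
Occurrences #5 through #18: 14 in total.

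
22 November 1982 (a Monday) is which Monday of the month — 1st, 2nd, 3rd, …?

4th

Day 22 falls in week ⌈22/7⌉ of the month.
Days 1–7 hold the 1st Monday, 8–14 the 2nd, 15–21 the 3rd, 22–28 the 4th, 29–31 the 5th.
22 is in the range for the 4th.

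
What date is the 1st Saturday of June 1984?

The first Saturday of June 1984 is June 2.

2 June 1984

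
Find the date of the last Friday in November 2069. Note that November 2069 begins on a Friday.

November 2069 begins on a Friday, so the first Friday is November 1.
November 2069 has 30 days. Adding weeks: 1, 8, 15, 22, 29 — the last one ≤ 30 is the 29th.

November 29, 2069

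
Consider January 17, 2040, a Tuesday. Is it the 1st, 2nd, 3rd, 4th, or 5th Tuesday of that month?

Day 17 falls in week ⌈17/7⌉ of the month.
Days 1–7 hold the 1st Tuesday, 8–14 the 2nd, 15–21 the 3rd, 22–28 the 4th, 29–31 the 5th.
17 is in the range for the 3rd.

3rd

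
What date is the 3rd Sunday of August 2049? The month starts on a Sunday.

15 August 2049

August 2049 begins on a Sunday, so the first Sunday is August 1.
The 3rd Sunday is 2 weeks later: 1 + 14 = 15.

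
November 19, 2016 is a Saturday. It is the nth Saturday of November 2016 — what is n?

Day 19 falls in week ⌈19/7⌉ of the month.
Days 1–7 hold the 1st Saturday, 8–14 the 2nd, 15–21 the 3rd, 22–28 the 4th, 29–31 the 5th.
19 is in the range for the 3rd.

3rd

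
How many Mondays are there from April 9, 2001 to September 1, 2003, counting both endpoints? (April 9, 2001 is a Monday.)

April 9, 2001 is a Monday; the first Monday on or after it is April 9, 2001.
From April 9, 2001 to September 1, 2003: 266 + 365 + 244 = 875 days (rest of 2001, 2002, to September 1, 2003 in 2003).
875 ÷ 7 = 125 full weeks with remainder 0, so 125 more Mondays after the first → 126.

126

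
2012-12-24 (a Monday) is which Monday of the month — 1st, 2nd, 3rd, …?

Day 24 falls in week ⌈24/7⌉ of the month.
Days 1–7 hold the 1st Monday, 8–14 the 2nd, 15–21 the 3rd, 22–28 the 4th, 29–31 the 5th.
24 is in the range for the 4th.

4th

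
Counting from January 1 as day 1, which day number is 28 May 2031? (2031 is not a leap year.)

148

Days in months before May: 31 + 28 + 31 + 30 = 120.
Plus 28 days into May → day 148.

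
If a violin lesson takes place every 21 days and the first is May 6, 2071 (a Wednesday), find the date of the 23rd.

August 10, 2072

The 23rd occurrence is 22 intervals after the first: 22 × 21 = 462 days after May 6, 2071.
May has 31 days — 25 days to the end of May leaves 437.
From end of May to end of 2071 is 214 days (223 left).
January has 31 days (192 left).
February has 29 days (163 left).
March has 31 days (132 left).
April has 30 days (102 left).
May has 31 days (71 left).
June has 30 days (41 left).
July has 31 days (10 left).
10 days into August → August 10, 2072.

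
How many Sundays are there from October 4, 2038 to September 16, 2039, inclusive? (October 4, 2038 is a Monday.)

49

October 4, 2038 is a Monday; the first Sunday on or after it is October 10, 2038 (6 days later).
From October 10, 2038 to September 16, 2039: 82 + 259 = 341 days (rest of 2038, to September 16, 2039 in 2039).
341 ÷ 7 = 48 full weeks with remainder 5, so 48 more Sundays after the first → 49.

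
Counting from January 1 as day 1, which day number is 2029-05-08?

128

Days in months before May: 31 + 28 + 31 + 30 = 120.
Plus 8 days into May → day 128.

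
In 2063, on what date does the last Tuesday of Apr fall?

The first Tuesday of Apr 2063 is Apr 3.
Apr 2063 has 30 days. Adding weeks: 3, 10, 17, 24 — the last one ≤ 30 is the 24th.

Apr 24, 2063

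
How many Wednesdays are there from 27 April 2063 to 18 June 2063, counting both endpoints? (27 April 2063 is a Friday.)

7

27 April 2063 is a Friday; the first Wednesday on or after it is 2 May 2063 (5 days later).
From 2 May 2063 to 18 June 2063: 29 + 18 = 47 days (rest of May, June).
47 ÷ 7 = 6 full weeks with remainder 5, so 6 more Wednesdays after the first → 7.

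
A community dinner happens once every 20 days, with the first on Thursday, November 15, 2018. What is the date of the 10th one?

May 14, 2019

The 10th occurrence is 9 intervals after the first: 9 × 20 = 180 days after November 15, 2018.
November has 30 days — 15 days to the end of November leaves 165.
December has 31 days (134 left).
January has 31 days (103 left).
February has 28 days (75 left).
March has 31 days (44 left).
April has 30 days (14 left).
14 days into May → May 14, 2019.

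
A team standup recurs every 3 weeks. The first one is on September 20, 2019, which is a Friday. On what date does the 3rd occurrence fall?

The 3rd occurrence is 2 intervals after the first: 2 × 21 = 42 days after September 20, 2019.
September has 30 days — 10 days to the end of September leaves 32.
October has 31 days (1 left).
1 day into November → November 1, 2019.

November 1, 2019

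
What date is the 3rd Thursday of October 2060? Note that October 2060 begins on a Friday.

October 2060 begins on a Friday, so the first Thursday is October 7 (6 days later).
The 3rd Thursday is 2 weeks later: 7 + 14 = 21.

2060-10-21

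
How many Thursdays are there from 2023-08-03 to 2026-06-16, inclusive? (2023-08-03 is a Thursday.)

150

2023-08-03 is a Thursday; the first Thursday on or after it is 2023-08-03.
From 2023-08-03 to 2026-06-16: 150 + 366 + 365 + 167 = 1048 days (rest of 2023, 2024, 2025, to 2026-06-16 in 2026).
1048 ÷ 7 = 149 full weeks with remainder 5, so 149 more Thursdays after the first → 150.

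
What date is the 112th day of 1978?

Jan has 31 days (112 − 31 = 81 remain).
Feb has 28 days (81 − 28 = 53 remain).
Mar has 31 days (53 − 31 = 22 remain).
22 into Apr → Apr 22.

Apr 22, 1978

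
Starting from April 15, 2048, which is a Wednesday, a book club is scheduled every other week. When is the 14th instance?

The 14th occurrence is 13 intervals after the first: 13 × 14 = 182 days after April 15, 2048.
April has 30 days — 15 days to the end of April leaves 167.
May has 31 days (136 left).
June has 30 days (106 left).
July has 31 days (75 left).
August has 31 days (44 left).
September has 30 days (14 left).
14 days into October → October 14, 2048.

October 14, 2048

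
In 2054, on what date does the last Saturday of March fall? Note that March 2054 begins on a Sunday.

2054-03-28

March 2054 begins on a Sunday, so the first Saturday is March 7 (6 days later).
March 2054 has 31 days. Adding weeks: 7, 14, 21, 28 — the last one ≤ 31 is the 28th.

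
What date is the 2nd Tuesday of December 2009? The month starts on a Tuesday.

December 2009 begins on a Tuesday, so the first Tuesday is December 1.
The 2nd Tuesday is 1 weeks later: 1 + 7 = 8.

2009-12-08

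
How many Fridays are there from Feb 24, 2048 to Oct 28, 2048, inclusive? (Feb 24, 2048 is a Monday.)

Feb 24, 2048 is a Monday; the first Friday on or after it is Feb 28, 2048 (4 days later).
From Feb 28, 2048 to Oct 28, 2048: 1 + 31 + 30 + 31 + 30 + 31 + 31 + 30 + 28 = 243 days (rest of Feb, Mar, Apr, May, Jun, Jul, Aug, Sep, Oct).
243 ÷ 7 = 34 full weeks with remainder 5, so 34 more Fridays after the first → 35.

35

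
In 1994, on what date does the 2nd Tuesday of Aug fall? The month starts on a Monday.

Aug 1994 begins on a Monday, so the first Tuesday is Aug 2 (1 day later).
The 2nd Tuesday is 1 weeks later: 2 + 7 = 9.

Aug 9, 1994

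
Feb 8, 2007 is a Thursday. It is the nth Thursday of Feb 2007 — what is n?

2nd

Day 8 falls in week ⌈8/7⌉ of the month.
Days 1–7 hold the 1st Thursday, 8–14 the 2nd, 15–21 the 3rd, 22–28 the 4th, 29–31 the 5th.
8 is in the range for the 2nd.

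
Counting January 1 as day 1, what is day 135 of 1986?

January has 31 days (135 − 31 = 104 remain).
February has 28 days (104 − 28 = 76 remain).
March has 31 days (76 − 31 = 45 remain).
April has 30 days (45 − 30 = 15 remain).
15 into May → May 15.

15 May 1986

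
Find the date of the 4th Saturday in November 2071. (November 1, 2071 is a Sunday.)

November 2071 begins on a Sunday, so the first Saturday is November 7 (6 days later).
The 4th Saturday is 3 weeks later: 7 + 21 = 28.

November 28, 2071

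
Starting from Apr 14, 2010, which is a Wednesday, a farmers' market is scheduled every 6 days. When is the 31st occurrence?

The 31st occurrence is 30 intervals after the first: 30 × 6 = 180 days after Apr 14, 2010.
Apr has 30 days — 16 days to the end of Apr leaves 164.
May has 31 days (133 left).
Jun has 30 days (103 left).
Jul has 31 days (72 left).
Aug has 31 days (41 left).
Sep has 30 days (11 left).
11 days into Oct → Oct 11, 2010.

Oct 11, 2010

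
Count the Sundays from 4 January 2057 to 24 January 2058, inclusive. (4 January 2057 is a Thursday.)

55

4 January 2057 is a Thursday; the first Sunday on or after it is 7 January 2057 (3 days later).
From 7 January 2057 to 24 January 2058: 358 + 24 = 382 days (rest of 2057, to 24 January 2058 in 2058).
382 ÷ 7 = 54 full weeks with remainder 4, so 54 more Sundays after the first → 55.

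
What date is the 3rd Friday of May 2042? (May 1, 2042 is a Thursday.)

May 2042 begins on a Thursday, so the first Friday is May 2 (1 day later).
The 3rd Friday is 2 weeks later: 2 + 14 = 16.

May 16, 2042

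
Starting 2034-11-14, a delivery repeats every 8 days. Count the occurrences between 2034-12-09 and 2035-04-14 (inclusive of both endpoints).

15

Occurrences land 8·i days after 2034-11-14 for i = 0, 1, 2, …
2034-12-09 is 25 days after the start; 25 ÷ 8 = 3 remainder 1; since the remainder is 1, round up to i = 4. First occurrence in the window: #5 on 2034-12-16 (4×8 = 32 days in).
2035-04-14 is 151 days after the start; 151 ÷ 8 = 18 remainder 7. Last occurrence in the window: #19 on 2035-04-07.
Occurrences #5 through #19: 15 in total.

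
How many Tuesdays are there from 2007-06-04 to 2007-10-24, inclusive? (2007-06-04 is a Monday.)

21

2007-06-04 is a Monday; the first Tuesday on or after it is 2007-06-05 (1 day later).
From 2007-06-05 to 2007-10-24: 25 + 31 + 31 + 30 + 24 = 141 days (rest of June, July, August, September, October).
141 ÷ 7 = 20 full weeks with remainder 1, so 20 more Tuesdays after the first → 21.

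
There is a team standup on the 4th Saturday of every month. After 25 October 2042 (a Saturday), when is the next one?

22 November 2042

October 2042 starts on a Wednesday; its first Saturday is the 4th, so the 4th Saturday is the 25th — 25 October 2042.
That is not after 25 October 2042, so look at November 2042.
November 2042 starts on a Saturday; its first Saturday is the 1st, so the 4th Saturday is the 22nd — 22 November 2042.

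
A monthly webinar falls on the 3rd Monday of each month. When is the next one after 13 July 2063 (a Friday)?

16 July 2063

July 2063 starts on a Sunday; its first Monday is the 2nd, so the 3rd Monday is the 16th — 16 July 2063.
16 July 2063 is after 13 July 2063, so that is the next one.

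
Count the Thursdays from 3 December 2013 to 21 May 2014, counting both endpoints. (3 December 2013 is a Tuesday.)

24

3 December 2013 is a Tuesday; the first Thursday on or after it is 5 December 2013 (2 days later).
From 5 December 2013 to 21 May 2014: 26 + 31 + 28 + 31 + 30 + 21 = 167 days (rest of December, January, February, March, April, May).
167 ÷ 7 = 23 full weeks with remainder 6, so 23 more Thursdays after the first → 24.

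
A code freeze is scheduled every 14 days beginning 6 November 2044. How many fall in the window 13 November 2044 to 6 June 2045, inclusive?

15

Occurrences land 14·i days after 6 November 2044 for i = 0, 1, 2, …
13 November 2044 is 7 days after the start; 7 ÷ 14 = 0 remainder 7; since the remainder is 7, round up to i = 1. First occurrence in the window: #2 on 20 November 2044 (1×14 = 14 days in).
6 June 2045 is 212 days after the start; 212 ÷ 14 = 15 remainder 2. Last occurrence in the window: #16 on 4 June 2045.
Occurrences #2 through #16: 15 in total.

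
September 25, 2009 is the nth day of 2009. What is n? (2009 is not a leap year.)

268

Days in months before September: 31 + 28 + 31 + 30 + 31 + 30 + 31 + 31 = 243.
Plus 25 days into September → day 268.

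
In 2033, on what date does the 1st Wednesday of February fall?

The first Wednesday of February 2033 is February 2.

2033-02-02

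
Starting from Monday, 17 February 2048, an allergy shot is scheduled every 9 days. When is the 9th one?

The 9th occurrence is 8 intervals after the first: 8 × 9 = 72 days after 17 February 2048.
February has 29 days — 12 days to the end of February leaves 60.
March has 31 days (29 left).
29 days into April → 29 April 2048.

29 April 2048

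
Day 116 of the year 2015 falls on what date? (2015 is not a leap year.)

January has 31 days (116 − 31 = 85 remain).
February has 28 days (85 − 28 = 57 remain).
March has 31 days (57 − 31 = 26 remain).
26 into April → April 26.

2015-04-26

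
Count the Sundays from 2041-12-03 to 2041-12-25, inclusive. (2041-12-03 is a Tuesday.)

2041-12-03 is a Tuesday; the first Sunday on or after it is 2041-12-08 (5 days later).
From 2041-12-08 to 2041-12-25 is 25 − 8 = 17 days.
17 ÷ 7 = 2 full weeks with remainder 3, so 2 more Sundays after the first → 3.

3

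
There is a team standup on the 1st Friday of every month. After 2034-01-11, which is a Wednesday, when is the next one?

2034-02-03

January 2034 starts on a Sunday, so its 1st Friday is 2034-01-06 (5 days in).
That is not after 2034-01-11, so look at February 2034.
February 2034 starts on a Wednesday, so its 1st Friday is 2034-02-03 (2 days in).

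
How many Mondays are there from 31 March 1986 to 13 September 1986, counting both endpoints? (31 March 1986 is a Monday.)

31 March 1986 is a Monday; the first Monday on or after it is 31 March 1986.
From 31 March 1986 to 13 September 1986: 0 + 30 + 31 + 30 + 31 + 31 + 13 = 166 days (rest of March, April, May, June, July, August, September).
166 ÷ 7 = 23 full weeks with remainder 5, so 23 more Mondays after the first → 24.

24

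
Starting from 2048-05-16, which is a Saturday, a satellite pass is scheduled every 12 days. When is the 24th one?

2049-02-16

The 24th occurrence is 23 intervals after the first: 23 × 12 = 276 days after 2048-05-16.
May has 31 days — 15 days to the end of May leaves 261.
June has 30 days (231 left).
July has 31 days (200 left).
August has 31 days (169 left).
September has 30 days (139 left).
October has 31 days (108 left).
November has 30 days (78 left).
December has 31 days (47 left).
January has 31 days (16 left).
16 days into February → 2049-02-16.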